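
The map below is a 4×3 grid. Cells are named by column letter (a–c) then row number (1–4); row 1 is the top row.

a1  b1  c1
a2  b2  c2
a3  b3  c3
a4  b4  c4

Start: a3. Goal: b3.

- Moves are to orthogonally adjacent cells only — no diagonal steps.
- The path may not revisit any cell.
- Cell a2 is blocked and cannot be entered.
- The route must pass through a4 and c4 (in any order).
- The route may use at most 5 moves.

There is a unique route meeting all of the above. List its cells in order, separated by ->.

a3 -> a4 -> b4 -> c4 -> c3 -> b3

The budget equals the shortest possible length, so every move has to be on a shortest route through the required cells.
Route from a3: down 1 to a4, right 2 to c4, up 1 to c3, left 1 to b3 — 5 moves in all.
Check: all required cells visited; 5 ≤ 5 moves.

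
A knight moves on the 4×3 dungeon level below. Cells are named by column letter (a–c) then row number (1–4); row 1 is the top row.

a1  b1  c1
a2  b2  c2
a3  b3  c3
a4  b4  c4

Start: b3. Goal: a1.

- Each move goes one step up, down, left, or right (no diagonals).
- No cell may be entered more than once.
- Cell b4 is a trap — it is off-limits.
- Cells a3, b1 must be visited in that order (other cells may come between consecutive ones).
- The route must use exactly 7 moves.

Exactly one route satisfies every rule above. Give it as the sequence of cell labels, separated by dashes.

b3 - a3 - a2 - b2 - c2 - c1 - b1 - a1

The waypoints must appear in the order a3, b1, with no cell reused.
Route from b3: left 1 to a3, up 1 to a2, right 2 to c2, up 1 to c1, left 2 to a1 — 7 moves in all.
Check: order respected (a3 at step 1, b1 at step 6); 7 moves as required.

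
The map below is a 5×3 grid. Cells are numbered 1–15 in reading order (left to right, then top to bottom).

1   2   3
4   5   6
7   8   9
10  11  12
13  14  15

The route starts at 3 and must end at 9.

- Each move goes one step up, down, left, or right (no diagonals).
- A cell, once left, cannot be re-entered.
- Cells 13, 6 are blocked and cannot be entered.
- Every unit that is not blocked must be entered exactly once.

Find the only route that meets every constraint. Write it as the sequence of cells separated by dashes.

3 - 2 - 1 - 4 - 5 - 8 - 7 - 10 - 11 - 14 - 15 - 12 - 9

Need to visit all 13 open cells exactly once, starting at 3 and ending at 9.
Cell 14 has only two open neighbours (11 and 15), so the path must pass straight through it: one of those is the cell it's entered from and the other is where it exits.
Route from 3: left 2 to 1, down 1 to 4, right 1 to 5, down 1 to 8, left 1 to 7, down 1 to 10, right 1 to 11, down 1 to 14, right 1 to 15, up 2 to 9 — 12 moves in all.
Check: all 13 open cells covered.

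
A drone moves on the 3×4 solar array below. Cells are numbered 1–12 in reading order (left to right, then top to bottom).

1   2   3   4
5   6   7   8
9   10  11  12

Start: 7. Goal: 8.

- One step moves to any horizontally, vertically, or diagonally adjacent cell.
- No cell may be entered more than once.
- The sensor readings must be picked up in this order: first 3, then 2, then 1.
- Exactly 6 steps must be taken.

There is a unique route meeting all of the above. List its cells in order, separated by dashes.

The waypoints must appear in the order 3, 2, 1, with no cell reused.
Route from 7: up 1 to 3, left 2 to 1, down-right 2 to 11, up-right 1 to 8 — 6 moves in all.
Check: order respected (3 at step 1, 2 at step 2, 1 at step 3); 6 moves as required.

7 - 3 - 2 - 1 - 6 - 11 - 8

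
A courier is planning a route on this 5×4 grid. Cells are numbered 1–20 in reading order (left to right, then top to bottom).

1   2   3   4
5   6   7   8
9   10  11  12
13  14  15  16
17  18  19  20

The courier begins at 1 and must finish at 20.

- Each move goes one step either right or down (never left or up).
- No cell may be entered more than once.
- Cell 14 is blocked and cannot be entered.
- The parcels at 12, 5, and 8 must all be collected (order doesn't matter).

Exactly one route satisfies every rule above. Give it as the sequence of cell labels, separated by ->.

Moves only go right or down, so the column and row indices never decrease.
Route from 1: down to 5, 3× right (reaching 8), 3× down (reaching 20) — 7 moves in all.
Check: all required cells visited.

1 -> 5 -> 6 -> 7 -> 8 -> 12 -> 16 -> 20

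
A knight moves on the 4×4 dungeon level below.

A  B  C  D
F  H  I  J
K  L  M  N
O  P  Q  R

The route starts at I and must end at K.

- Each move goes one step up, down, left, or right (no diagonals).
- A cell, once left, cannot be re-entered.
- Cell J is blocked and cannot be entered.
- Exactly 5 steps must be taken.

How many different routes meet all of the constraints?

Need simple routes of exactly 5 moves from I to K (Manhattan distance 3, so 1 moves are spent on a detour and 1 undoing it).
Branch systematically from the start, pruning whenever the remaining move budget drops below the Manhattan distance to K or differs from it in parity. Grouping the completions by first move — via C: 3; via M: 4; via H: 2 — and summing: 3 + 4 + 2 = 9.
That gives 9 routes.

9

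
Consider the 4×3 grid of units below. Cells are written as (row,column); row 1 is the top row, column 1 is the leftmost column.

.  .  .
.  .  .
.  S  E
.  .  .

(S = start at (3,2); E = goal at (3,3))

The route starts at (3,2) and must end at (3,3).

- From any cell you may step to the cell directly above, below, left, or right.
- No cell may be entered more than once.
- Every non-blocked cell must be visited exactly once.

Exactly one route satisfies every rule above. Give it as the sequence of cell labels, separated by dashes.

(3,2) - (2,2) - (2,3) - (1,3) - (1,2) - (1,1) - (2,1) - (3,1) - (4,1) - (4,2) - (4,3) - (3,3)

Need to visit all 12 open cells exactly once, starting at (3,2) and ending at (3,3).
Cell (1,1) has only two open neighbours ((2,1) and (1,2)), so the path must pass straight through it: one of those is the cell it's entered from and the other is where it exits.
Route from (3,2): up to (2,2), right to (2,3), up to (1,3), 2× left (reaching (1,1)), 3× down (reaching (4,1)), 2× right (reaching (4,3)), up to (3,3) — 11 moves in all.
Check: all 12 open cells covered.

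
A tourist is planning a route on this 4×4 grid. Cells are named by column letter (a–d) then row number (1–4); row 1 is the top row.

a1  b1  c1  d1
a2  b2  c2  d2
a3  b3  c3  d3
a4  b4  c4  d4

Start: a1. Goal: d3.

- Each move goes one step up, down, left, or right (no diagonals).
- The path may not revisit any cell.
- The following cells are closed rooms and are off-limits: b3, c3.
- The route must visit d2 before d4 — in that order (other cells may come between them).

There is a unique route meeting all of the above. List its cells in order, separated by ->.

The waypoints must appear in the order d2, d4, with no cell reused.
Route from a1: right 3 to d1, down 1 to d2, left 3 to a2, down 2 to a4, right 3 to d4, up 1 to d3 — 13 moves in all.
Check: order respected (d2 at step 4, d4 at step 12).

a1 -> b1 -> c1 -> d1 -> d2 -> c2 -> b2 -> a2 -> a3 -> a4 -> b4 -> c4 -> d4 -> d3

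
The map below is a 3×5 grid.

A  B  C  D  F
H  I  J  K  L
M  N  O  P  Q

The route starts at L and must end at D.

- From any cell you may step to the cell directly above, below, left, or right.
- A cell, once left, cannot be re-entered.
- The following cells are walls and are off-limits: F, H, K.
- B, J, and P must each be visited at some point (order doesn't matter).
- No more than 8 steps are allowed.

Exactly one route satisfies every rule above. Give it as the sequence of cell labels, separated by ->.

L -> Q -> P -> O -> J -> I -> B -> C -> D

The 8-move cap with required stops at B, J, P leaves no slack for detours.
Route from L: down 1 to Q, left 2 to O, up 1 to J, left 1 to I, up 1 to B, right 2 to D — 8 moves in all.
Check: all required cells visited; 8 ≤ 8 moves.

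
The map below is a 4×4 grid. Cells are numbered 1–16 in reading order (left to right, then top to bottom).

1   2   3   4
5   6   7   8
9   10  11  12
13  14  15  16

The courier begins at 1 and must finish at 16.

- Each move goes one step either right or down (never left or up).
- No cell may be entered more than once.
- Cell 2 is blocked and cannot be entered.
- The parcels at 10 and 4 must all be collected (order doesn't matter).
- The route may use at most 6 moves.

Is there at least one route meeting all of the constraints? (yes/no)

10 is below but to the left of 4: going 4 → 10 would need a leftward move and 10 → 4 an upward move, so no right/down-only route can visit both required cells.

no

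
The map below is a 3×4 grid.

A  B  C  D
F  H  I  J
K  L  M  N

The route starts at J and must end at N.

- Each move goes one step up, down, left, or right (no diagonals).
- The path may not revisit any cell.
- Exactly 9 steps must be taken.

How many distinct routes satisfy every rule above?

Need simple routes of exactly 9 moves from J to N (Manhattan distance 1, so 4 moves are spent on a detour and 4 undoing it).
Branch systematically from the start, pruning whenever the remaining move budget drops below the Manhattan distance to N or differs from it in parity. Grouping the completions by first move — via D: 5; via I: 4 (no valid completion starts via N) — and summing: 5 + 4 = 9.
That gives 9 routes.

9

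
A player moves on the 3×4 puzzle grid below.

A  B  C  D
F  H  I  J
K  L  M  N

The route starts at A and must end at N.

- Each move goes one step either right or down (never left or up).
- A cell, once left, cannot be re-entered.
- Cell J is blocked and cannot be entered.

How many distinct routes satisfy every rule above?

6

A right/down-only route from A to N makes exactly 2 down-moves and 3 right-moves in some order.
With no other constraints that would be C(5,2) = 10 routes.
Subtract routes through each blocked cell (inclusion–exclusion for overlaps): − through J: 4 → 6.
That gives 6 routes.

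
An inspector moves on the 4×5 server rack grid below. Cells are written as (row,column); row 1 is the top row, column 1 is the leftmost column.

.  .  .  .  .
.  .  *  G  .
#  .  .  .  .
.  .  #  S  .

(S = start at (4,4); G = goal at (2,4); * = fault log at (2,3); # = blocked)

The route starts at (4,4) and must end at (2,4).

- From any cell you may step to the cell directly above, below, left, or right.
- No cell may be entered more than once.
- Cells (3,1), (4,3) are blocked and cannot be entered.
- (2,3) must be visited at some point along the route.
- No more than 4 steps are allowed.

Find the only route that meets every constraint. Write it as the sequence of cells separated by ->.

Any route must reach (2,3) and still end at (2,4) within 4 moves, so the order of the required stops is forced.
Route from (4,4): up 1 to (3,4), left 1 to (3,3), up 1 to (2,3), right 1 to (2,4) — 4 moves in all.
Check: all required cells visited; 4 ≤ 4 moves.

(4,4) -> (3,4) -> (3,3) -> (2,3) -> (2,4)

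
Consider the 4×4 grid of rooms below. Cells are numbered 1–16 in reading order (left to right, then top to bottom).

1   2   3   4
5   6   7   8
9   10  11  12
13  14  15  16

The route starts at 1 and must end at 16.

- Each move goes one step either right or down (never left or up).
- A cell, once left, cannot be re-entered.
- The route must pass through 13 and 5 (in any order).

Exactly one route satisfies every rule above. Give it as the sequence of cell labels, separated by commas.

1, 5, 9, 13, 14, 15, 16

Moves only go right or down, so the column and row indices never decrease.
Route from 1: 3× down (reaching 13), 3× right (reaching 16) — 6 moves in all.
Check: all required cells visited.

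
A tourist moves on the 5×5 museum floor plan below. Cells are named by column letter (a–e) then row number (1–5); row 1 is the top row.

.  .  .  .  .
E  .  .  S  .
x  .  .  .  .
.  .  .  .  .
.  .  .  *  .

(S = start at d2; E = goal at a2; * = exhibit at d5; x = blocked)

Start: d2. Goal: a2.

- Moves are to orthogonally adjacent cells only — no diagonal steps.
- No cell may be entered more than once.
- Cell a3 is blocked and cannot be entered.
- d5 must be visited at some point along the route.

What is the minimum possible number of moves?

9

Any route passes through d5 somewhere between d2 and a2. Summing Manhattan distances along the two legs (d2 → d5 → a2) gives a lower bound of 3 + 6 = 9 moves.
A route of 9 moves achieves this: d2 → d3 → d4 → d5 → c5 → c4 → c3 → c2 → b2 → a2.
Since 9 matches the lower bound, it is optimal.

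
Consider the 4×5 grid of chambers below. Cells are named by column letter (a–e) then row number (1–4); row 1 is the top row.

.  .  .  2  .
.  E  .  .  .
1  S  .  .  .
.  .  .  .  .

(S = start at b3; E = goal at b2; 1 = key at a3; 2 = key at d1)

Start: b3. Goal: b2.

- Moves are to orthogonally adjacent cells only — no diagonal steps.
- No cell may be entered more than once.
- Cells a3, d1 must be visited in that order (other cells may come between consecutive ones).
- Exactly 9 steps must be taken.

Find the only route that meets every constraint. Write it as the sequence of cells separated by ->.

b3 -> a3 -> a2 -> a1 -> b1 -> c1 -> d1 -> d2 -> c2 -> b2

The waypoints must appear in the order a3, d1, with no cell reused.
Route from b3: left to a3, 2× up (reaching a1), 3× right (reaching d1), down to d2, 2× left (reaching b2) — 9 moves in all.
Check: order respected (1 at step 1, 2 at step 6); 9 moves as required.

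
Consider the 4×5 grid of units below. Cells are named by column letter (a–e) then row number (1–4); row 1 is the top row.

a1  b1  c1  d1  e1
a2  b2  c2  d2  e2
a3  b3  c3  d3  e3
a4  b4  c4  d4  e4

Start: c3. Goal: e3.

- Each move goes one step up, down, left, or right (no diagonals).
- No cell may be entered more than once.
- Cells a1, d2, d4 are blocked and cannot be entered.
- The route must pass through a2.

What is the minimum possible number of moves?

10

Any route passes through a2 somewhere between c3 and e3. Summing Manhattan distances along the two legs (c3 → a2 → e3) gives a lower bound of 3 + 5 = 8 moves.
The shortest route satisfying every rule uses 10 moves: c3 → b3 → a3 → a2 → b2 → b1 → c1 → d1 → e1 → e2 → e3.
The bound of 8 isn't tight here; checking systematically, no route of length 8 through 9 satisfies every constraint, so 10 is the minimum.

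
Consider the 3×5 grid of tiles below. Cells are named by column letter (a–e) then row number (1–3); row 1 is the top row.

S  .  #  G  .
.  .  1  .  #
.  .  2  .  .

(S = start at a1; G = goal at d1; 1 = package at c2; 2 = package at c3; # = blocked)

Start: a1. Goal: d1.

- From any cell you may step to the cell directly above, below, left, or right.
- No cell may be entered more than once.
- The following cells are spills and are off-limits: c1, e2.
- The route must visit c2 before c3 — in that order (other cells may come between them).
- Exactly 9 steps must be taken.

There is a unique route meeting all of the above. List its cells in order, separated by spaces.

The waypoints must appear in the order c2, c3, with no cell reused.
Route from a1: 2× down (reaching a3), right to b3, up to b2, right to c2, down to c3, right to d3, 2× up (reaching d1) — 9 moves in all.
Check: order respected (1 at step 5, 2 at step 6); 9 moves as required.

a1 a2 a3 b3 b2 c2 c3 d3 d2 d1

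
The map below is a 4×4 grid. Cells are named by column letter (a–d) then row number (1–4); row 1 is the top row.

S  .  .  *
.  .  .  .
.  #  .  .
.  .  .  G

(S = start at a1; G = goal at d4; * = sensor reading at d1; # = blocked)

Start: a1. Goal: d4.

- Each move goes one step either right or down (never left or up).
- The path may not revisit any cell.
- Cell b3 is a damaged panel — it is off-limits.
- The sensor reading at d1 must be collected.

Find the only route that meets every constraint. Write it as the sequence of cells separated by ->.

Moves only go right or down, so the column and row indices never decrease.
Route from a1: right 3 to d1, down 3 to d4 — 6 moves in all.
Check: all required cells visited.

a1 -> b1 -> c1 -> d1 -> d2 -> d3 -> d4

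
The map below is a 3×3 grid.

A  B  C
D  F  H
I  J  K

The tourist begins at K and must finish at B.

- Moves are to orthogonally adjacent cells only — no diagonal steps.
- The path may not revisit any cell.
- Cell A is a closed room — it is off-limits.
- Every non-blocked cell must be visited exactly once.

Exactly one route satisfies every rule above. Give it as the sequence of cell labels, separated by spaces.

K J I D F H C B

Need to visit all 8 open cells exactly once, starting at K and ending at B.
Route from K: 2× left (reaching I), up to D, 2× right (reaching H), up to C, left to B — 7 moves in all.
Check: all 8 open cells covered.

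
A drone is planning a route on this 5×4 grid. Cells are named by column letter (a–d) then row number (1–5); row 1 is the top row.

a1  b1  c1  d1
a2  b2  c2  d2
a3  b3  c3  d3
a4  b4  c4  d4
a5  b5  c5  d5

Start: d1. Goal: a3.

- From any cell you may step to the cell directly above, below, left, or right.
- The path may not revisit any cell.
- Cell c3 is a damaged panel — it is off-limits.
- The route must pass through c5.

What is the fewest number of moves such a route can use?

Any route passes through c5 somewhere between d1 and a3. Summing Manhattan distances along the two legs (d1 → c5 → a3) gives a lower bound of 5 + 4 = 9 moves.
A route of 9 moves achieves this: d1 → d2 → d3 → d4 → d5 → c5 → c4 → b4 → b3 → a3.
Since 9 matches the lower bound, it is optimal.

9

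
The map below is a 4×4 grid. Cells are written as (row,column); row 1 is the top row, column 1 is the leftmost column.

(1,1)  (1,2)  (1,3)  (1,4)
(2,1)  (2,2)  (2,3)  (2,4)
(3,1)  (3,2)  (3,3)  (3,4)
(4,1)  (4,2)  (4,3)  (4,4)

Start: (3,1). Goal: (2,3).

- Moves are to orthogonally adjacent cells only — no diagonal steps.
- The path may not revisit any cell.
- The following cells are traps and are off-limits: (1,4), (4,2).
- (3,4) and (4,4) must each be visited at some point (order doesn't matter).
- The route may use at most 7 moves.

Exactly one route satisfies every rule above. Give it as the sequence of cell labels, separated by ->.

(3,1) -> (3,2) -> (3,3) -> (4,3) -> (4,4) -> (3,4) -> (2,4) -> (2,3)

The budget equals the shortest possible length, so every move has to be on a shortest route through the required cells.
Route from (3,1): right 2 to (3,3), down 1 to (4,3), right 1 to (4,4), up 2 to (2,4), left 1 to (2,3) — 7 moves in all.
Check: all required cells visited; 7 ≤ 7 moves.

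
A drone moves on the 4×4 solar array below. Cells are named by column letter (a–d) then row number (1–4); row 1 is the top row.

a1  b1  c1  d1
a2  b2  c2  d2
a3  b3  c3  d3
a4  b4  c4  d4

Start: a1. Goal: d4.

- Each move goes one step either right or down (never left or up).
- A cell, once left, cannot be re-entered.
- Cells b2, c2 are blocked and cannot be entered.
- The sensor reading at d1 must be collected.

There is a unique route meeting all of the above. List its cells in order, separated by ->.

a1 -> b1 -> c1 -> d1 -> d2 -> d3 -> d4

Moves only go right or down, so the column and row indices never decrease.
Route from a1: 3× right (reaching d1), 3× down (reaching d4) — 6 moves in all.
Check: all required cells visited.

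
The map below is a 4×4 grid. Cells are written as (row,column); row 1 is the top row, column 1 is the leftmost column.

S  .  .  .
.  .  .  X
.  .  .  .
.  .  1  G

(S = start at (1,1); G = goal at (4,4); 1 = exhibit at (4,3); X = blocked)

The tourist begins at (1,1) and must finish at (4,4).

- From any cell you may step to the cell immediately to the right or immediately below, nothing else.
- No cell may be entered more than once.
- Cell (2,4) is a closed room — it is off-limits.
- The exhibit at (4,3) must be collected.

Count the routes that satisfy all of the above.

10

A right/down-only route from (1,1) to (4,4) makes exactly 3 down-moves and 3 right-moves in some order.
With no other constraints that would be C(6,3) = 20 routes.
Split at (4,3) and multiply the segment counts (each segment already excludes blocked cells): (1,1)→(4,3): 10; (4,3)→(4,4): 1; product = 10.
That gives 10 routes.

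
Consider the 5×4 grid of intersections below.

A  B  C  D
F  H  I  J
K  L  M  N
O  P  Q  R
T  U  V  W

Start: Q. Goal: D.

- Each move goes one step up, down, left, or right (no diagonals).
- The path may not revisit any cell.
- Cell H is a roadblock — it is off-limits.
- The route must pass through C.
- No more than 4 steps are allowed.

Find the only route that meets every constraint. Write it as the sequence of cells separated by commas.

The 4-move cap with required stops at C leaves no slack for detours.
Route from Q: up 3 to C, right 1 to D — 4 moves in all.
Check: all required cells visited; 4 ≤ 4 moves.

Q, M, I, C, D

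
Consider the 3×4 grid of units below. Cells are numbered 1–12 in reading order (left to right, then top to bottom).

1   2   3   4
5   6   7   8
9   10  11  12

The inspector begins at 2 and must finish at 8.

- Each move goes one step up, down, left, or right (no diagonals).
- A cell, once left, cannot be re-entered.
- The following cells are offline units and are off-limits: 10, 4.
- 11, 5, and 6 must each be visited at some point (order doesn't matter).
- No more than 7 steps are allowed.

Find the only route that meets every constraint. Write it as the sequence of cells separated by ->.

2 -> 1 -> 5 -> 6 -> 7 -> 11 -> 12 -> 8

Any route must reach 11, 5, and 6 and still end at 8 within 7 moves, so the order of the required stops is forced.
Route from 2: left to 1, down to 5, 2× right (reaching 7), down to 11, right to 12, up to 8 — 7 moves in all.
Check: all required cells visited; 7 ≤ 7 moves.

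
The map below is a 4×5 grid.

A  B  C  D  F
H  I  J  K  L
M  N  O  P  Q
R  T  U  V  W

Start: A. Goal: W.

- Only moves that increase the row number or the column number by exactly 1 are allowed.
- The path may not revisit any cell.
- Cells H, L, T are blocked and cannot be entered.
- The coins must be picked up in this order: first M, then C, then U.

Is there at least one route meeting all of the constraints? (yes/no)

C lies above M, so going from M to C would need an upward move — but moves only go right/down, so M cannot be visited before C.

no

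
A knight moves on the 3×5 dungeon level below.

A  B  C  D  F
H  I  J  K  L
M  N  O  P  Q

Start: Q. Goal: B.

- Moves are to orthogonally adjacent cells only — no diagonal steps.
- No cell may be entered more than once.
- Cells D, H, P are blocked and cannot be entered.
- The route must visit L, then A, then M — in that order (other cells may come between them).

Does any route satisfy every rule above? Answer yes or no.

no

A must be visited but has only one open neighbour (B), and it is neither the start nor the goal — the route would have to enter and leave through B, re-entering it.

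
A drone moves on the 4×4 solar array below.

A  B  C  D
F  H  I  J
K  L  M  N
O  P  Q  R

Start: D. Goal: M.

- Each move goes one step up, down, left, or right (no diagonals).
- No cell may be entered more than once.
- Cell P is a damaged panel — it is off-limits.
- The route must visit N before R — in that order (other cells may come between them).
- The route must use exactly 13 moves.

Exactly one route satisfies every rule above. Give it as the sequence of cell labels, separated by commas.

D, C, B, A, F, K, L, H, I, J, N, R, Q, M

The waypoints must appear in the order N, R, with no cell reused.
Route from D: 3× left (reaching A), 2× down (reaching K), right to L, up to H, 2× right (reaching J), 2× down (reaching R), left to Q, up to M — 13 moves in all.
Check: order respected (N at step 10, R at step 11); 13 moves as required.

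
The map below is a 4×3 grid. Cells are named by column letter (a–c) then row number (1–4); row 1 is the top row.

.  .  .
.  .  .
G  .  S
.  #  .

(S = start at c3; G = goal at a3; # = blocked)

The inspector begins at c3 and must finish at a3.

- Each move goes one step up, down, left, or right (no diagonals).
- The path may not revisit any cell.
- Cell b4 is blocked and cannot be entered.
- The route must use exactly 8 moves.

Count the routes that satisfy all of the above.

Need simple routes of exactly 8 moves from c3 to a3 (Manhattan distance 2, so 3 moves are spent on a detour and 3 undoing it).
Enumerating: c3 c2 c1 b1 a1 a2 b2 b3 a3 | c3 b3 b2 c2 c1 b1 a1 a2 a3.
That gives 2 routes.

2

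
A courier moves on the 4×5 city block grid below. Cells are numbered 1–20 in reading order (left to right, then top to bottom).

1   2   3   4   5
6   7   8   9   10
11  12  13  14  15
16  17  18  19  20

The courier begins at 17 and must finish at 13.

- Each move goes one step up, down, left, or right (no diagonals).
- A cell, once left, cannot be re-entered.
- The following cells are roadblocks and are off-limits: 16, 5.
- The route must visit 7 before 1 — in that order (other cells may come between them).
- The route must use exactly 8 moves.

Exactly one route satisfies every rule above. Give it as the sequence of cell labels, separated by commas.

17, 12, 7, 6, 1, 2, 3, 8, 13

The waypoints must appear in the order 7, 1, with no cell reused.
Route from 17: 2× up (reaching 7), left to 6, up to 1, 2× right (reaching 3), 2× down (reaching 13) — 8 moves in all.
Check: order respected (7 at step 2, 1 at step 4); 8 moves as required.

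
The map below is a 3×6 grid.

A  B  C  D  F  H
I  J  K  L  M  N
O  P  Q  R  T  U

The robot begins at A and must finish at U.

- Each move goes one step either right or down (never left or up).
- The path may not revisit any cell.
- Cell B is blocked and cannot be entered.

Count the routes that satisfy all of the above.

A right/down-only route from A to U makes exactly 2 down-moves and 5 right-moves in some order.
With no other constraints that would be C(7,2) = 21 routes.
Subtract routes through each blocked cell (inclusion–exclusion for overlaps): − through B: 15 → 6.
That gives 6 routes.

6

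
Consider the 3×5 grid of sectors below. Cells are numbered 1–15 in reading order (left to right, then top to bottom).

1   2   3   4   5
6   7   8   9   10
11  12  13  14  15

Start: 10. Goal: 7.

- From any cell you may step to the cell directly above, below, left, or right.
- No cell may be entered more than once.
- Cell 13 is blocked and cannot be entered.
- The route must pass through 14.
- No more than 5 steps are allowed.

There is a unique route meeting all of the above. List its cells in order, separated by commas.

10, 15, 14, 9, 8, 7

The budget equals the shortest possible length, so every move has to be on a shortest route through the required cells.
Route from 10: down 1 to 15, left 1 to 14, up 1 to 9, left 2 to 7 — 5 moves in all.
Check: all required cells visited; 5 ≤ 5 moves.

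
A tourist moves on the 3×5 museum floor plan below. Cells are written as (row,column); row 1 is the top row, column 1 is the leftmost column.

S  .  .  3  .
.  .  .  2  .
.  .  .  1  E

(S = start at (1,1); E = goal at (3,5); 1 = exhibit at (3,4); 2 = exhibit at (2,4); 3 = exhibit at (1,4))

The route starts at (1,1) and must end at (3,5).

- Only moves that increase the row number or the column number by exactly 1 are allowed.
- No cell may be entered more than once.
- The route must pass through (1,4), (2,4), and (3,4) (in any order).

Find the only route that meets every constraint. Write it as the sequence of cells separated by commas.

(1,1), (1,2), (1,3), (1,4), (2,4), (3,4), (3,5)

Moves only go right or down, so the column and row indices never decrease.
Route from (1,1): 3× right (reaching (1,4)), 2× down (reaching (3,4)), right to (3,5) — 6 moves in all.
Check: all required cells visited.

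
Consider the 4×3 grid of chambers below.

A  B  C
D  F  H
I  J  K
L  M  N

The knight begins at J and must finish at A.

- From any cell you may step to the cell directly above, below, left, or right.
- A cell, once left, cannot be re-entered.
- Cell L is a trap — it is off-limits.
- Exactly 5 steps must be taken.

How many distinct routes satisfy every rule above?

Need simple routes of exactly 5 moves from J to A (Manhattan distance 3, so 1 moves are spent on a detour and 1 undoing it).
Enumerating: J F H C B A | J I D F B A | J K H C B A | J K H F B A | J K H F D A.
That gives 5 routes.

5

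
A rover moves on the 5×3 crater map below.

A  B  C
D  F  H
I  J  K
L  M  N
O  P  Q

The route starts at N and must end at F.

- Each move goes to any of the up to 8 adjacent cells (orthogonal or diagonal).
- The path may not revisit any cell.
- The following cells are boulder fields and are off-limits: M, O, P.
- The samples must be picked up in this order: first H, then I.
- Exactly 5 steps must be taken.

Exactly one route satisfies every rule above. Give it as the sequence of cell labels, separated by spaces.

The waypoints must appear in the order H, I, with no cell reused.
Route from N: 2× up (reaching H), down-left to J, left to I, up-right to F — 5 moves in all.
Check: order respected (H at step 2, I at step 4); 5 moves as required.

N K H J I F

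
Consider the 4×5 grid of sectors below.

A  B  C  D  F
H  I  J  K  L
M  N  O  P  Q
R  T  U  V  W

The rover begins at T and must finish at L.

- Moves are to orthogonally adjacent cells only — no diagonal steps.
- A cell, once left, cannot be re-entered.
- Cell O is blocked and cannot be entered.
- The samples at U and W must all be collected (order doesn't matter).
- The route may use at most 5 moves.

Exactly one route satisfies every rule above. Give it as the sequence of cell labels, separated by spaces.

T U V W Q L

The 5-move cap with required stops at U, W leaves no slack for detours.
Route from T: 3× right (reaching W), 2× up (reaching L) — 5 moves in all.
Check: all required cells visited; 5 ≤ 5 moves.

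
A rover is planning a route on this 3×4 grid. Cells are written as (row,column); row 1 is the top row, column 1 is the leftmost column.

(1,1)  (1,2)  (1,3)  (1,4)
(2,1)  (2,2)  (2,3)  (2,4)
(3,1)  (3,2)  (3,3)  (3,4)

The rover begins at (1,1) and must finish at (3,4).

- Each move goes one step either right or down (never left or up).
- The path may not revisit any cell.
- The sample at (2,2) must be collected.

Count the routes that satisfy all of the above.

6

A right/down-only route from (1,1) to (3,4) makes exactly 2 down-moves and 3 right-moves in some order.
With no other constraints that would be C(5,2) = 10 routes.
Split at (2,2) and multiply the segment counts: (1,1)→(2,2): 2; (2,2)→(3,4): 3; product = 6.
That gives 6 routes.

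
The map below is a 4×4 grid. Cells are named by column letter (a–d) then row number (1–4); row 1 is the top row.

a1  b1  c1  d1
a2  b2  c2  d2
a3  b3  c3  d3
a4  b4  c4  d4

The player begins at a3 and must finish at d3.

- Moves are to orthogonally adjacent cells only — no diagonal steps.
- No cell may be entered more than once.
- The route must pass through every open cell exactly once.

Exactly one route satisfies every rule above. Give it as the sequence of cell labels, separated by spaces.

a3 a4 b4 b3 b2 a2 a1 b1 c1 d1 d2 c2 c3 c4 d4 d3

Need to visit all 16 open cells exactly once, starting at a3 and ending at d3.
Route from a3: down 1 to a4, right 1 to b4, up 2 to b2, left 1 to a2, up 1 to a1, right 3 to d1, down 1 to d2, left 1 to c2, down 2 to c4, right 1 to d4, up 1 to d3 — 15 moves in all.
Check: all 16 open cells covered.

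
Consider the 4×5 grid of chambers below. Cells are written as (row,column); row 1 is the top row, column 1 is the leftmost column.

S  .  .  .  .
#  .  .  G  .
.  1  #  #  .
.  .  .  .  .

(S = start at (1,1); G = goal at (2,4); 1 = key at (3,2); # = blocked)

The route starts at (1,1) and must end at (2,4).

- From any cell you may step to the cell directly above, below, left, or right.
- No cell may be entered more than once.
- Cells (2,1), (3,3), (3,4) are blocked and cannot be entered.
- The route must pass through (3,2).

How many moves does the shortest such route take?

Any route passes through (3,2) somewhere between (1,1) and (2,4). Summing Manhattan distances along the two legs ((1,1) → (3,2) → (2,4)) gives a lower bound of 3 + 3 = 6 moves.
The shortest route satisfying every rule uses 10 moves: (1,1) → (1,2) → (2,2) → (3,2) → (4,2) → (4,3) → (4,4) → (4,5) → (3,5) → (2,5) → (2,4).
The no-revisit rule (legs can't share cells) pushes the minimum above the 6-move bound; an exhaustive check rules out every length from 6 to 9 (on a 4-connected grid the length of any start-to-goal walk has the same parity as the Manhattan bound, so only lengths 6, 8, 10, … need checking), leaving 10 as the minimum.

10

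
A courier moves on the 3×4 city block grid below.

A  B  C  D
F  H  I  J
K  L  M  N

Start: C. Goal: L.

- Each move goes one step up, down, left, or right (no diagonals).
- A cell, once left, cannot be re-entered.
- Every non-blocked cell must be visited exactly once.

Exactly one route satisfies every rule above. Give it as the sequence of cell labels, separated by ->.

Need to visit all 12 open cells exactly once, starting at C and ending at L.
Cell D has only two open neighbours (J and C), so the path must pass straight through it: one of those is the cell it's entered from and the other is where it exits.
Route from C: right to D, 2× down (reaching N), left to M, up to I, left to H, up to B, left to A, 2× down (reaching K), right to L — 11 moves in all.
Check: all 12 open cells covered.

C -> D -> J -> N -> M -> I -> H -> B -> A -> F -> K -> L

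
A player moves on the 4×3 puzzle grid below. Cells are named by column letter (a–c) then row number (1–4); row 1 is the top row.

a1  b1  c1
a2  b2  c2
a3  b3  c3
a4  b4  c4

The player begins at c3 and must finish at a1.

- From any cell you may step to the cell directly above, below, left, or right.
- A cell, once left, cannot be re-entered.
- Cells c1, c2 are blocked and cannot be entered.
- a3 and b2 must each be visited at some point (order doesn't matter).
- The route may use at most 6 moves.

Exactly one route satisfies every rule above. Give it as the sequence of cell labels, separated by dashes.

c3 - b3 - a3 - a2 - b2 - b1 - a1

Any route must reach a3 and b2 and still end at a1 within 6 moves, so the order of the required stops is forced.
Route from c3: 2× left (reaching a3), up to a2, right to b2, up to b1, left to a1 — 6 moves in all.
Check: all required cells visited; 6 ≤ 6 moves.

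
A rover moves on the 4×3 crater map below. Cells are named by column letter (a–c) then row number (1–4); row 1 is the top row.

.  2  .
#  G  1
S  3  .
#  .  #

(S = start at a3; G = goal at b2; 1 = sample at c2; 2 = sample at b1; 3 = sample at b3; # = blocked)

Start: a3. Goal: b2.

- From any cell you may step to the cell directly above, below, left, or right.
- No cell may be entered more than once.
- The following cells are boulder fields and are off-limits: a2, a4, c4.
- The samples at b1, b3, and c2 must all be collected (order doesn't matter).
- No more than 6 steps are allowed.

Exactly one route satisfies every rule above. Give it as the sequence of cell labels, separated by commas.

The 6-move cap with required stops at b1, b3, c2 leaves no slack for detours.
Route from a3: right 2 to c3, up 2 to c1, left 1 to b1, down 1 to b2 — 6 moves in all.
Check: all required cells visited; 6 ≤ 6 moves.

a3, b3, c3, c2, c1, b1, b2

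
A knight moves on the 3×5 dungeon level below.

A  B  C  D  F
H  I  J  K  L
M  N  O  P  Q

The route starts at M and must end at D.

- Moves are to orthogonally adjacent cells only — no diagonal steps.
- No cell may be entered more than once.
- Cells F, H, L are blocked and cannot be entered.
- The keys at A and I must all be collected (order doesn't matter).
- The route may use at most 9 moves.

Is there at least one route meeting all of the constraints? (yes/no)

A must be visited but has only one open neighbour (B), and it is neither the start nor the goal — the route would have to enter and leave through B, re-entering it.

no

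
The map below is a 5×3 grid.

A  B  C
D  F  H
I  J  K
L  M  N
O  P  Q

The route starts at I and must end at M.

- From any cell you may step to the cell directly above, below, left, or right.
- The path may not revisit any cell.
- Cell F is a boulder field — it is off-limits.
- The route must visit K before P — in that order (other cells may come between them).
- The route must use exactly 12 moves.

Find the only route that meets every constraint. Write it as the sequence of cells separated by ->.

The waypoints must appear in the order K, P, with no cell reused.
Route from I: 2× up (reaching A), 2× right (reaching C), 4× down (reaching Q), 2× left (reaching O), up to L, right to M — 12 moves in all.
Check: order respected (K at step 6, P at step 9); 12 moves as required.

I -> D -> A -> B -> C -> H -> K -> N -> Q -> P -> O -> L -> M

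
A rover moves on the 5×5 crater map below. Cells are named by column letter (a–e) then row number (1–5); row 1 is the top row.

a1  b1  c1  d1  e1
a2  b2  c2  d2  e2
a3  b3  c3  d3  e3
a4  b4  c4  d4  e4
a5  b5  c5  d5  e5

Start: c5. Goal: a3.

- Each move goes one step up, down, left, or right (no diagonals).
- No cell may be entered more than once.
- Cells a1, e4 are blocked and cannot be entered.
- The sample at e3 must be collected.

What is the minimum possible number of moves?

Any route passes through e3 somewhere between c5 and a3. Summing Manhattan distances along the two legs (c5 → e3 → a3) gives a lower bound of 4 + 4 = 8 moves.
The shortest route satisfying every rule uses 10 moves: c5 → c4 → c3 → d3 → e3 → e2 → d2 → c2 → b2 → b3 → a3.
The no-revisit rule (legs can't share cells) pushes the minimum above the 8-move bound; an exhaustive check rules out every length from 8 to 9, leaving 10 as the minimum.

10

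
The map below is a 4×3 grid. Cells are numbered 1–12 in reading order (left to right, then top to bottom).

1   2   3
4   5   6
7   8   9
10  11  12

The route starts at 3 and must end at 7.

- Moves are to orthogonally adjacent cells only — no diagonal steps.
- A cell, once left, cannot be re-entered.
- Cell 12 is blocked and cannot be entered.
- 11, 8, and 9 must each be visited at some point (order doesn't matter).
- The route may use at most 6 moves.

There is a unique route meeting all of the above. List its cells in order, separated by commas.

3, 6, 9, 8, 11, 10, 7

The budget equals the shortest possible length, so every move has to be on a shortest route through the required cells.
Route from 3: down 2 to 9, left 1 to 8, down 1 to 11, left 1 to 10, up 1 to 7 — 6 moves in all.
Check: all required cells visited; 6 ≤ 6 moves.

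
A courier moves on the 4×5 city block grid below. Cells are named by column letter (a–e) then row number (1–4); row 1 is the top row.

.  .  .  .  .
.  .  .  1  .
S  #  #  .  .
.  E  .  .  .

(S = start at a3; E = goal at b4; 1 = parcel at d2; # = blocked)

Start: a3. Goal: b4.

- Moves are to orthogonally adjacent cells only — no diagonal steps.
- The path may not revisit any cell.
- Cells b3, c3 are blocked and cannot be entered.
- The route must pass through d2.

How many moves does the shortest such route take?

Any route passes through d2 somewhere between a3 and b4. Summing Manhattan distances along the two legs (a3 → d2 → b4) gives a lower bound of 4 + 4 = 8 moves.
A route of 8 moves achieves this: a3 → a2 → b2 → c2 → d2 → d3 → d4 → c4 → b4.
Since 8 matches the lower bound, it is optimal.

8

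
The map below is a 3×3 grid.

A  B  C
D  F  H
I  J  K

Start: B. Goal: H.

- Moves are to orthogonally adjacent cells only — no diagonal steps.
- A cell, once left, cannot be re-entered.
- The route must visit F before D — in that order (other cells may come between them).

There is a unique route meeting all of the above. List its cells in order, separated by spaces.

The waypoints must appear in the order F, D, with no cell reused.
Route from B: down 1 to F, left 1 to D, down 1 to I, right 2 to K, up 1 to H — 6 moves in all.
Check: order respected (F at step 1, D at step 2).

B F D I J K H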